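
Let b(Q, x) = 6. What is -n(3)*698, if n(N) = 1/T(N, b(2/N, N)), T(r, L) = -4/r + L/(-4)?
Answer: 4188/17 ≈ 246.35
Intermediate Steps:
T(r, L) = -4/r - L/4 (T(r, L) = -4/r + L*(-¼) = -4/r - L/4)
n(N) = 1/(-3/2 - 4/N) (n(N) = 1/(-4/N - ¼*6) = 1/(-4/N - 3/2) = 1/(-3/2 - 4/N))
-n(3)*698 = -(-2*3/(8 + 3*3))*698 = -(-2*3/(8 + 9))*698 = -(-2*3/17)*698 = -(-2*3*1/17)*698 = -(-6)*698/17 = -1*(-4188/17) = 4188/17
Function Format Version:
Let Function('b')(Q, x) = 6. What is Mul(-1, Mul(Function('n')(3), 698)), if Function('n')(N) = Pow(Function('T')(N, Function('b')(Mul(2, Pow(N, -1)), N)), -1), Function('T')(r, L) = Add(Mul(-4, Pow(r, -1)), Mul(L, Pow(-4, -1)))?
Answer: Rational(4188, 17) ≈ 246.35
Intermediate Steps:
Function('T')(r, L) = Add(Mul(-4, Pow(r, -1)), Mul(Rational(-1, 4), L)) (Function('T')(r, L) = Add(Mul(-4, Pow(r, -1)), Mul(L, Rational(-1, 4))) = Add(Mul(-4, Pow(r, -1)), Mul(Rational(-1, 4), L)))
Function('n')(N) = Pow(Add(Rational(-3, 2), Mul(-4, Pow(N, -1))), -1) (Function('n')(N) = Pow(Add(Mul(-4, Pow(N, -1)), Mul(Rational(-1, 4), 6)), -1) = Pow(Add(Mul(-4, Pow(N, -1)), Rational(-3, 2)), -1) = Pow(Add(Rational(-3, 2), Mul(-4, Pow(N, -1))), -1))
Mul(-1, Mul(Function('n')(3), 698)) = Mul(-1, Mul(Mul(-2, 3, Pow(Add(8, Mul(3, 3)), -1)), 698)) = Mul(-1, Mul(Mul(-2, 3, Pow(Add(8, 9), -1)), 698)) = Mul(-1, Mul(Mul(-2, 3, Pow(17, -1)), 698)) = Mul(-1, Mul(Mul(-2, 3, Rational(1, 17)), 698)) = Mul(-1, Mul(Rational(-6, 17), 698)) = Mul(-1, Rational(-4188, 17)) = Rational(4188, 17)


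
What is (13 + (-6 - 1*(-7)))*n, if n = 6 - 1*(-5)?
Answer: 154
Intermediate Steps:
n = 11 (n = 6 + 5 = 11)
(13 + (-6 - 1*(-7)))*n = (13 + (-6 - 1*(-7)))*11 = (13 + (-6 + 7))*11 = (13 + 1)*11 = 14*11 = 154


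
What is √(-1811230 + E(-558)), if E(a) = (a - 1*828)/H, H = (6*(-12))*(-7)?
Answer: I*√7244931/2 ≈ 1345.8*I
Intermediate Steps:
H = 504 (H = -72*(-7) = 504)
E(a) = -23/14 + a/504 (E(a) = (a - 1*828)/504 = (a - 828)*(1/504) = (-828 + a)*(1/504) = -23/14 + a/504)
√(-1811230 + E(-558)) = √(-1811230 + (-23/14 + (1/504)*(-558))) = √(-1811230 + (-23/14 - 31/28)) = √(-1811230 - 11/4) = √(-7244931/4) = I*√7244931/2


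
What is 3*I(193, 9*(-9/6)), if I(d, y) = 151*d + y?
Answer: 174777/2 ≈ 87389.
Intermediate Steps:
I(d, y) = y + 151*d
3*I(193, 9*(-9/6)) = 3*(9*(-9/6) + 151*193) = 3*(9*(-9*1/6) + 29143) = 3*(9*(-3/2) + 29143) = 3*(-27/2 + 29143) = 3*(58259/2) = 174777/2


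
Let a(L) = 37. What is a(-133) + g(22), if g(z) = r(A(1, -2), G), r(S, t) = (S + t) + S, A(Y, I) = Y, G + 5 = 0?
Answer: 34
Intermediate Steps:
G = -5 (G = -5 + 0 = -5)
r(S, t) = t + 2*S
g(z) = -3 (g(z) = -5 + 2*1 = -5 + 2 = -3)
a(-133) + g(22) = 37 - 3 = 34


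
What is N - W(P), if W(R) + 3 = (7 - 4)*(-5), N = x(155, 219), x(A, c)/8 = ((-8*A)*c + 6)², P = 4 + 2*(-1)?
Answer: 589932599346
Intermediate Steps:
P = 2 (P = 4 - 2 = 2)
x(A, c) = 8*(6 - 8*A*c)² (x(A, c) = 8*((-8*A)*c + 6)² = 8*(-8*A*c + 6)² = 8*(6 - 8*A*c)²)
N = 589932599328 (N = 32*(-3 + 4*155*219)² = 32*(-3 + 135780)² = 32*135777² = 32*18435393729 = 589932599328)
W(R) = -18 (W(R) = -3 + (7 - 4)*(-5) = -3 + 3*(-5) = -3 - 15 = -18)
N - W(P) = 589932599328 - 1*(-18) = 589932599328 + 18 = 589932599346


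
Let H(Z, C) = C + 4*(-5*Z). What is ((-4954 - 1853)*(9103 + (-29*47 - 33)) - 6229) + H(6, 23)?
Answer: -52467875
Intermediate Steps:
H(Z, C) = C - 20*Z
((-4954 - 1853)*(9103 + (-29*47 - 33)) - 6229) + H(6, 23) = ((-4954 - 1853)*(9103 + (-29*47 - 33)) - 6229) + (23 - 20*6) = (-6807*(9103 + (-1363 - 33)) - 6229) + (23 - 120) = (-6807*(9103 - 1396) - 6229) - 97 = (-6807*7707 - 6229) - 97 = (-52461549 - 6229) - 97 = -52467778 - 97 = -52467875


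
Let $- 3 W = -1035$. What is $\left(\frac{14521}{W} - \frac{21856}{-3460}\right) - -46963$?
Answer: $\frac{2805875804}{59685} \approx 47011.0$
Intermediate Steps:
$W = 345$ ($W = \left(- \frac{1}{3}\right) \left(-1035\right) = 345$)
$\left(\frac{14521}{W} - \frac{21856}{-3460}\right) - -46963 = \left(\frac{14521}{345} - \frac{21856}{-3460}\right) - -46963 = \left(14521 \cdot \frac{1}{345} - - \frac{5464}{865}\right) + 46963 = \left(\frac{14521}{345} + \frac{5464}{865}\right) + 46963 = \frac{2889149}{59685} + 46963 = \frac{2805875804}{59685}$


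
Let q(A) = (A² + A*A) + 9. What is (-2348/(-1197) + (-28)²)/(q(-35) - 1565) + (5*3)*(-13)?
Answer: -103866107/535059 ≈ -194.12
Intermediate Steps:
q(A) = 9 + 2*A² (q(A) = (A² + A²) + 9 = 2*A² + 9 = 9 + 2*A²)
(-2348/(-1197) + (-28)²)/(q(-35) - 1565) + (5*3)*(-13) = (-2348/(-1197) + (-28)²)/((9 + 2*(-35)²) - 1565) + (5*3)*(-13) = (-2348*(-1/1197) + 784)/((9 + 2*1225) - 1565) + 15*(-13) = (2348/1197 + 784)/((9 + 2450) - 1565) - 195 = 940796/(1197*(2459 - 1565)) - 195 = (940796/1197)/894 - 195 = (940796/1197)*(1/894) - 195 = 470398/535059 - 195 = -103866107/535059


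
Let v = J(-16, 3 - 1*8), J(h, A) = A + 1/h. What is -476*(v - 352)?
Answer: 679847/4 ≈ 1.6996e+5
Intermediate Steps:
v = -81/16 (v = (3 - 1*8) + 1/(-16) = (3 - 8) - 1/16 = -5 - 1/16 = -81/16 ≈ -5.0625)
-476*(v - 352) = -476*(-81/16 - 352) = -476*(-5713/16) = 679847/4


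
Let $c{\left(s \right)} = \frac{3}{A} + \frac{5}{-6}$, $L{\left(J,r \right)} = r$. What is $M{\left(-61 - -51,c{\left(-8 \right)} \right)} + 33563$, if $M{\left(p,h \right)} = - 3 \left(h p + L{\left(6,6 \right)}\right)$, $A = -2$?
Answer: $33475$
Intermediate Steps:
$c{\left(s \right)} = - \frac{7}{3}$ ($c{\left(s \right)} = \frac{3}{-2} + \frac{5}{-6} = 3 \left(- \frac{1}{2}\right) + 5 \left(- \frac{1}{6}\right) = - \frac{3}{2} - \frac{5}{6} = - \frac{7}{3}$)
$M{\left(p,h \right)} = -18 - 3 h p$ ($M{\left(p,h \right)} = - 3 \left(h p + 6\right) = - 3 \left(6 + h p\right) = -18 - 3 h p$)
$M{\left(-61 - -51,c{\left(-8 \right)} \right)} + 33563 = \left(-18 - - 7 \left(-61 - -51\right)\right) + 33563 = \left(-18 - - 7 \left(-61 + 51\right)\right) + 33563 = \left(-18 - \left(-7\right) \left(-10\right)\right) + 33563 = \left(-18 - 70\right) + 33563 = -88 + 33563 = 33475$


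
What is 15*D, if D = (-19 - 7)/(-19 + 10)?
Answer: 130/3 ≈ 43.333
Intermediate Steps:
D = 26/9 (D = -26/(-9) = -26*(-⅑) = 26/9 ≈ 2.8889)
15*D = 15*(26/9) = 130/3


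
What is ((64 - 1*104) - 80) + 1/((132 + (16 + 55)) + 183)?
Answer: -46319/386 ≈ -120.00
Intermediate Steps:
((64 - 1*104) - 80) + 1/((132 + (16 + 55)) + 183) = ((64 - 104) - 80) + 1/((132 + 71) + 183) = (-40 - 80) + 1/(203 + 183) = -120 + 1/386 = -46319/386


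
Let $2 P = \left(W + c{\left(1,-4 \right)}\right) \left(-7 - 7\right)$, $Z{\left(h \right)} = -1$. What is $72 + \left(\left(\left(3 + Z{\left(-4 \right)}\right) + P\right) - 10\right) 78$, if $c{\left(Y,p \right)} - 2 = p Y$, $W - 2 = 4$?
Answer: $-2736$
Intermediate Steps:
$W = 6$ ($W = 2 + 4 = 6$)
$c{\left(Y,p \right)} = 2 + Y p$ ($c{\left(Y,p \right)} = 2 + p Y = 2 + Y p$)
$P = -28$ ($P = \frac{\left(6 + \left(2 + 1 \left(-4\right)\right)\right) \left(-7 - 7\right)}{2} = \frac{\left(6 + \left(2 - 4\right)\right) \left(-14\right)}{2} = \frac{\left(6 - 2\right) \left(-14\right)}{2} = \frac{4 \left(-14\right)}{2} = \frac{1}{2} \left(-56\right) = -28$)
$72 + \left(\left(\left(3 + Z{\left(-4 \right)}\right) + P\right) - 10\right) 78 = 72 + \left(\left(\left(3 - 1\right) - 28\right) - 10\right) 78 = 72 + \left(\left(2 - 28\right) - 10\right) 78 = 72 + \left(-26 - 10\right) 78 = 72 - 2808 = -2736$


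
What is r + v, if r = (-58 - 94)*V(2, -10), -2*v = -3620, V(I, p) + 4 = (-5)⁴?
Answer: -92582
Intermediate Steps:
V(I, p) = 621 (V(I, p) = -4 + (-5)⁴ = -4 + 625 = 621)
v = 1810 (v = -½*(-3620) = 1810)
r = -94392 (r = (-58 - 94)*621 = -152*621 = -94392)
r + v = -94392 + 1810 = -92582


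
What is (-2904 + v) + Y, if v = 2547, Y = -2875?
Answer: -3232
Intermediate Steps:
(-2904 + v) + Y = (-2904 + 2547) - 2875 = -357 - 2875 = -3232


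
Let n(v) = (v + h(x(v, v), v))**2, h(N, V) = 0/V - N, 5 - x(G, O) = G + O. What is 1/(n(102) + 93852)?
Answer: 1/184453 ≈ 5.4214e-6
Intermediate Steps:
x(G, O) = 5 - G - O (x(G, O) = 5 - (G + O) = 5 + (-G - O) = 5 - G - O)
h(N, V) = -N (h(N, V) = 0 - N = -N)
n(v) = (-5 + 3*v)**2 (n(v) = (v - (5 - v - v))**2 = (v - (5 - 2*v))**2 = (v + (-5 + 2*v))**2 = (-5 + 3*v)**2)
1/(n(102) + 93852) = 1/((-5 + 3*102)**2 + 93852) = 1/((-5 + 306)**2 + 93852) = 1/(301**2 + 93852) = 1/(90601 + 93852) = 1/184453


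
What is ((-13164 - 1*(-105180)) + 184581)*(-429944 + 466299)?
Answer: 10055683935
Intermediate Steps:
((-13164 - 1*(-105180)) + 184581)*(-429944 + 466299) = ((-13164 + 105180) + 184581)*36355 = (92016 + 184581)*36355 = 276597*36355 = 10055683935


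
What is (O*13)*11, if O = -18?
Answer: -2574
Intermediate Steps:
(O*13)*11 = -18*13*11 = -234*11 = -2574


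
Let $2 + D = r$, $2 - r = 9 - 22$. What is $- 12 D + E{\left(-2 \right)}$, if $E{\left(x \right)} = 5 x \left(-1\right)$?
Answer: $-146$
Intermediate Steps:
$E{\left(x \right)} = - 5 x$
$r = 15$ ($r = 2 - \left(9 - 22\right) = 2 - -13 = 2 + 13 = 15$)
$D = 13$ ($D = -2 + 15 = 13$)
$- 12 D + E{\left(-2 \right)} = \left(-12\right) 13 - -10 = -156 + 10 = -146$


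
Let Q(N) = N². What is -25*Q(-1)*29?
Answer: -725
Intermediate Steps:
-25*Q(-1)*29 = -25*(-1)²*29 = -25*1*29 = -25*29 = -725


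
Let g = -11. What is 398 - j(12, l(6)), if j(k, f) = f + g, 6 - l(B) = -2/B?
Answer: 1208/3 ≈ 402.67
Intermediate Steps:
l(B) = 6 + 2/B (l(B) = 6 - (-2)/B = 6 + 2/B)
j(k, f) = -11 + f (j(k, f) = f - 11 = -11 + f)
398 - j(12, l(6)) = 398 - (-11 + (6 + 2/6)) = 398 - (-11 + (6 + 2*(⅙))) = 398 - (-11 + (6 + ⅓)) = 398 - (-11 + 19/3) = 398 - 1*(-14/3) = 398 + 14/3 = 1208/3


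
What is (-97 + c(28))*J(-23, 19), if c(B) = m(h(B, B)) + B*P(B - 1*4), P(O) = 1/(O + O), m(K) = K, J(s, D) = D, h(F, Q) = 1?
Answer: -21755/12 ≈ -1812.9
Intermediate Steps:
P(O) = 1/(2*O)
c(B) = 1 + B/(2*(-4 + B)) (c(B) = 1 + B*(1/(2*(B - 1*4))) = 1 + B*(1/(2*(B - 4))) = 1 + B*(1/(2*(-4 + B))) = 1 + B/(2*(-4 + B)))
(-97 + c(28))*J(-23, 19) = (-97 + (-8 + 3*28)/(2*(-4 + 28)))*19 = (-97 + (1/2)*(-8 + 84)/24)*19 = (-97 + (1/2)*(1/24)*76)*19 = (-97 + 19/12)*19 = -1145/12*19 = -21755/12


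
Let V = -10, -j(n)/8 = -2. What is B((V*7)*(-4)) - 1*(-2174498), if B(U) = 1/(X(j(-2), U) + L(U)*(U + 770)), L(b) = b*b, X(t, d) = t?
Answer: 179004710151969/82320016 ≈ 2.1745e+6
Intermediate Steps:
j(n) = 16 (j(n) = -8*(-2) = 16)
L(b) = b²
B(U) = 1/(16 + U²*(770 + U)) (B(U) = 1/(16 + U²*(U + 770)) = 1/(16 + U²*(770 + U)))
B((V*7)*(-4)) - 1*(-2174498) = 1/(16 + (-10*7*(-4))³ + 770*(-10*7*(-4))²) - 1*(-2174498) = 1/(16 + (-70*(-4))³ + 770*(-70*(-4))²) + 2174498 = 1/(16 + 280³ + 770*280²) + 2174498 = 1/(16 + 21952000 + 770*78400) + 2174498 = 1/(16 + 21952000 + 60368000) + 2174498 = 1/82320016 + 2174498 = 179004710151969/82320016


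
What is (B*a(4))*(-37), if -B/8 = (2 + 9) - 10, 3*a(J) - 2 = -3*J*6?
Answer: -20720/3 ≈ -6906.7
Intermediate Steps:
a(J) = ⅔ - 6*J (a(J) = ⅔ + (-3*J*6)/3 = ⅔ + (-18*J)/3 = ⅔ - 6*J)
B = -8 (B = -8*((2 + 9) - 10) = -8*(11 - 10) = -8*1 = -8)
(B*a(4))*(-37) = -8*(⅔ - 6*4)*(-37) = -8*(⅔ - 24)*(-37) = -8*(-70/3)*(-37) = (560/3)*(-37) = -20720/3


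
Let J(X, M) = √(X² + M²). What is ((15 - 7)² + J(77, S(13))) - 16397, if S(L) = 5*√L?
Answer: -16333 + √6254 ≈ -16254.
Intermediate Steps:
J(X, M) = √(M² + X²)
((15 - 7)² + J(77, S(13))) - 16397 = ((15 - 7)² + √((5*√13)² + 77²)) - 16397 = (8² + √(325 + 5929)) - 16397 = (64 + √6254) - 16397 = -16333 + √6254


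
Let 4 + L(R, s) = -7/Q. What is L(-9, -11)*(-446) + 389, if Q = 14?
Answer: 2396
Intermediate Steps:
L(R, s) = -9/2 (L(R, s) = -4 - 7/14 = -4 - 7*1/14 = -4 - 1/2 = -9/2)
L(-9, -11)*(-446) + 389 = -9/2*(-446) + 389 = 2007 + 389 = 2396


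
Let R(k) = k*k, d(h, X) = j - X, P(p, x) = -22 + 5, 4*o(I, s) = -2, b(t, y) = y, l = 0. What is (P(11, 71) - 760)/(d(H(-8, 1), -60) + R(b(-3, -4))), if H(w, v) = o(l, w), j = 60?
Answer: -777/136 ≈ -5.7132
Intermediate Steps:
o(I, s) = -½ (o(I, s) = (¼)*(-2) = -½)
H(w, v) = -½
P(p, x) = -17
d(h, X) = 60 - X
R(k) = k²
(P(11, 71) - 760)/(d(H(-8, 1), -60) + R(b(-3, -4))) = (-17 - 760)/((60 - 1*(-60)) + (-4)²) = -777/((60 + 60) + 16) = -777/(120 + 16) = -777/136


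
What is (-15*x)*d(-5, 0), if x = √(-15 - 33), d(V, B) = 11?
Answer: -660*I*√3 ≈ -1143.2*I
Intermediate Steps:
x = 4*I*√3 (x = √(-48) = 4*I*√3 ≈ 6.9282*I)
(-15*x)*d(-5, 0) = -60*I*√3*11 = -660*I*√3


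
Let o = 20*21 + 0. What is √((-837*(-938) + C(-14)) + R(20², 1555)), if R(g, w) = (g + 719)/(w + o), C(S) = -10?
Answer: √122494691801/395 ≈ 886.06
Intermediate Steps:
o = 420 (o = 420 + 0 = 420)
R(g, w) = (719 + g)/(420 + w) (R(g, w) = (g + 719)/(w + 420) = (719 + g)/(420 + w))
√((-837*(-938) + C(-14)) + R(20², 1555)) = √((-837*(-938) - 10) + (719 + 20²)/(420 + 1555)) = √((785106 - 10) + (719 + 400)/1975) = √(785096 + (1/1975)*1119) = √(785096 + 1119/1975) = √(1550565719/1975) = √122494691801/395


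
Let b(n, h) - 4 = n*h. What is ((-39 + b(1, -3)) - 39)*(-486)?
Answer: 37422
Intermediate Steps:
b(n, h) = 4 + h*n (b(n, h) = 4 + n*h = 4 + h*n)
((-39 + b(1, -3)) - 39)*(-486) = ((-39 + (4 - 3*1)) - 39)*(-486) = ((-39 + (4 - 3)) - 39)*(-486) = ((-39 + 1) - 39)*(-486) = (-38 - 39)*(-486) = -77*(-486) = 37422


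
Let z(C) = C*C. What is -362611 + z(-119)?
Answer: -348450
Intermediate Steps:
z(C) = C²
-362611 + z(-119) = -362611 + (-119)² = -362611 + 14161 = -348450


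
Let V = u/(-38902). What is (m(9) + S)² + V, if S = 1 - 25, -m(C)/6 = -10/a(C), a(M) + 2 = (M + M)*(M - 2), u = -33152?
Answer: 10352988427/18692411 ≈ 553.86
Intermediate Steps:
a(M) = -2 + 2*M*(-2 + M) (a(M) = -2 + (M + M)*(M - 2) = -2 + (2*M)*(-2 + M) = -2 + 2*M*(-2 + M))
m(C) = 60/(-2 - 4*C + 2*C²) (m(C) = -(-60)/(-2 - 4*C + 2*C²) = 60/(-2 - 4*C + 2*C²))
V = 16576/19451 (V = -33152/(-38902) = -33152*(-1/38902) = 16576/19451 ≈ 0.85219)
S = -24
(m(9) + S)² + V = (30/(-1 + 9² - 2*9) - 24)² + 16576/19451 = (30/(-1 + 81 - 18) - 24)² + 16576/19451 = (30/62 - 24)² + 16576/19451 = (30*(1/62) - 24)² + 16576/19451 = (15/31 - 24)² + 16576/19451 = (-729/31)² + 16576/19451 = 531441/961 + 16576/19451 = 10352988427/18692411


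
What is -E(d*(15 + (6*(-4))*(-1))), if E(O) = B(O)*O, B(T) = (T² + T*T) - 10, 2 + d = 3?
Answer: -118248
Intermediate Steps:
d = 1 (d = -2 + 3 = 1)
B(T) = -10 + 2*T² (B(T) = (T² + T²) - 10 = 2*T² - 10 = -10 + 2*T²)
E(O) = O*(-10 + 2*O²) (E(O) = (-10 + 2*O²)*O = O*(-10 + 2*O²))
-E(d*(15 + (6*(-4))*(-1))) = -2*1*(15 + (6*(-4))*(-1))*(-5 + (1*(15 + (6*(-4))*(-1)))²) = -2*1*(15 - 24*(-1))*(-5 + (1*(15 - 24*(-1)))²) = -2*1*(15 + 24)*(-5 + (1*(15 + 24))²) = -2*1*39*(-5 + (1*39)²) = -2*39*(-5 + 39²) = -2*39*(-5 + 1521) = -2*39*1516 = -1*118248 = -118248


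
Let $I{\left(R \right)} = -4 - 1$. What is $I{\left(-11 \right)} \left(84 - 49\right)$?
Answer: $-175$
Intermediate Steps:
$I{\left(R \right)} = -5$ ($I{\left(R \right)} = -4 - 1 = -5$)
$I{\left(-11 \right)} \left(84 - 49\right) = - 5 \left(84 - 49\right) = \left(-5\right) 35 = -175$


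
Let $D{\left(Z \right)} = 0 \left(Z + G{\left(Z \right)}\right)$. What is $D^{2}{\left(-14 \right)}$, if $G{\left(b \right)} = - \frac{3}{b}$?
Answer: $0$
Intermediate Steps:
$D{\left(Z \right)} = 0$ ($D{\left(Z \right)} = 0 \left(Z - \frac{3}{Z}\right) = 0$)
$D^{2}{\left(-14 \right)} = 0^{2} = 0$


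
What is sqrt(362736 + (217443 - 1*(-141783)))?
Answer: 3*sqrt(80218) ≈ 849.68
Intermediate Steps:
sqrt(362736 + (217443 - 1*(-141783))) = sqrt(362736 + (217443 + 141783)) = sqrt(362736 + 359226) = sqrt(721962) = 3*sqrt(80218)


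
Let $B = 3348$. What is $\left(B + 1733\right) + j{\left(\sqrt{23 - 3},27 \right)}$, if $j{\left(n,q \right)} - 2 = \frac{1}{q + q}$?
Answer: $\frac{274483}{54} \approx 5083.0$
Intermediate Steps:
$j{\left(n,q \right)} = 2 + \frac{1}{2 q}$ ($j{\left(n,q \right)} = 2 + \frac{1}{q + q} = 2 + \frac{1}{2 q}$)
$\left(B + 1733\right) + j{\left(\sqrt{23 - 3},27 \right)} = \left(3348 + 1733\right) + \left(2 + \frac{1}{2 \cdot 27}\right) = 5081 + \left(2 + \frac{1}{2} \cdot \frac{1}{27}\right) = 5081 + \left(2 + \frac{1}{54}\right) = 5081 + \frac{109}{54} = \frac{274483}{54}$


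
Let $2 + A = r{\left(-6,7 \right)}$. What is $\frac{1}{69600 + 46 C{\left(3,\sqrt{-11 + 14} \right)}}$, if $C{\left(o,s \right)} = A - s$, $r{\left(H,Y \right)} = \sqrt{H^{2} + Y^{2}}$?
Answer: $\frac{1}{2 \left(34754 - 23 \sqrt{3} + 23 \sqrt{85}\right)} \approx 1.4316 \cdot 10^{-5}$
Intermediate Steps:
$A = -2 + \sqrt{85}$ ($A = -2 + \sqrt{\left(-6\right)^{2} + 7^{2}} = -2 + \sqrt{36 + 49} = -2 + \sqrt{85} \approx 7.2195$)
$C{\left(o,s \right)} = -2 + \sqrt{85} - s$ ($C{\left(o,s \right)} = \left(-2 + \sqrt{85}\right) - s = -2 + \sqrt{85} - s$)
$\frac{1}{69600 + 46 C{\left(3,\sqrt{-11 + 14} \right)}} = \frac{1}{69600 + 46 \left(-2 + \sqrt{85} - \sqrt{-11 + 14}\right)} = \frac{1}{69600 + 46 \left(-2 + \sqrt{85} - \sqrt{3}\right)} = \frac{1}{69600 - \left(92 - 46 \sqrt{85} + 46 \sqrt{3}\right)} = \frac{1}{69508 - 46 \sqrt{3} + 46 \sqrt{85}}$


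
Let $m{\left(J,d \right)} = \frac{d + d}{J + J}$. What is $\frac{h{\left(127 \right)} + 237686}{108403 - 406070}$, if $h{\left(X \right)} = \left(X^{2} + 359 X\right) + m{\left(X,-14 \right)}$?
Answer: $- \frac{38024802}{37803709} \approx -1.0058$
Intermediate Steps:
$m{\left(J,d \right)} = \frac{d}{J}$ ($m{\left(J,d \right)} = \frac{2 d}{2 J} = 2 d \frac{1}{2 J} = \frac{d}{J}$)
$h{\left(X \right)} = X^{2} - \frac{14}{X} + 359 X$ ($h{\left(X \right)} = \left(X^{2} + 359 X\right) - \frac{14}{X} = X^{2} - \frac{14}{X} + 359 X$)
$\frac{h{\left(127 \right)} + 237686}{108403 - 406070} = \frac{\frac{-14 + 127^{2} \left(359 + 127\right)}{127} + 237686}{108403 - 406070} = \frac{\frac{-14 + 16129 \cdot 486}{127} + 237686}{-297667} = \left(\frac{-14 + 7838694}{127} + 237686\right) \left(- \frac{1}{297667}\right) = \left(\frac{1}{127} \cdot 7838680 + 237686\right) \left(- \frac{1}{297667}\right) = \left(\frac{7838680}{127} + 237686\right) \left(- \frac{1}{297667}\right) = \frac{38024802}{127} \left(- \frac{1}{297667}\right) = - \frac{38024802}{37803709}$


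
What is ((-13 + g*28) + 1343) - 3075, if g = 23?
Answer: -1101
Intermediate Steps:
((-13 + g*28) + 1343) - 3075 = ((-13 + 23*28) + 1343) - 3075 = ((-13 + 644) + 1343) - 3075 = (631 + 1343) - 3075 = 1974 - 3075 = -1101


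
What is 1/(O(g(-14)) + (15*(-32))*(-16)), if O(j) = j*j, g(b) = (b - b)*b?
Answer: 1/7680 ≈ 0.00013021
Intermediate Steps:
g(b) = 0 (g(b) = 0*b = 0)
O(j) = j²
1/(O(g(-14)) + (15*(-32))*(-16)) = 1/(0² + (15*(-32))*(-16)) = 1/(0 - 480*(-16)) = 1/(0 + 7680) = 1/7680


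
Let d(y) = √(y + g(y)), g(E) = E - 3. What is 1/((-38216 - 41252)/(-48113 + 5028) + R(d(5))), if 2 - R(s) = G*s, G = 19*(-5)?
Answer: -7136513230/117245404742331 + 176350136375*√7/117245404742331 ≈ 0.0039186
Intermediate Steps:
G = -95
g(E) = -3 + E
d(y) = √(-3 + 2*y) (d(y) = √(y + (-3 + y)) = √(-3 + 2*y))
R(s) = 2 + 95*s (R(s) = 2 - (-95)*s = 2 + 95*s)
1/((-38216 - 41252)/(-48113 + 5028) + R(d(5))) = 1/((-38216 - 41252)/(-48113 + 5028) + (2 + 95*√(-3 + 2*5))) = 1/(-79468/(-43085) + (2 + 95*√(-3 + 10))) = 1/(-79468*(-1/43085) + (2 + 95*√7)) = 1/(79468/43085 + (2 + 95*√7)) = 1/(165638/43085 + 95*√7)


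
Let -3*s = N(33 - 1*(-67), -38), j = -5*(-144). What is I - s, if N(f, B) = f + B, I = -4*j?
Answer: -8578/3 ≈ -2859.3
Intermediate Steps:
j = 720
I = -2880 (I = -4*720 = -2880)
N(f, B) = B + f
s = -62/3 (s = -(-38 + (33 - 1*(-67)))/3 = -(-38 + (33 + 67))/3 = -(-38 + 100)/3 = -1/3*62 = -62/3 ≈ -20.667)
I - s = -2880 - 1*(-62/3) = -2880 + 62/3 = -8578/3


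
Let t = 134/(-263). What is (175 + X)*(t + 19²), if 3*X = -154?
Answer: 11724713/263 ≈ 44581.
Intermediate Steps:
X = -154/3 (X = (⅓)*(-154) = -154/3 ≈ -51.333)
t = -134/263 (t = 134*(-1/263) = -134/263 ≈ -0.50951)
(175 + X)*(t + 19²) = (175 - 154/3)*(-134/263 + 19²) = 371*(-134/263 + 361)/3 = (371/3)*(94809/263) = 11724713/263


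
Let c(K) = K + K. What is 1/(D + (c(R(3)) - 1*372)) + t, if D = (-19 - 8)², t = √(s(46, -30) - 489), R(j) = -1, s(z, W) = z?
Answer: 1/355 + I*√443 ≈ 0.0028169 + 21.048*I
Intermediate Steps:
c(K) = 2*K
t = I*√443 (t = √(46 - 489) = √(-443) = I*√443 ≈ 21.048*I)
D = 729 (D = (-27)² = 729)
1/(D + (c(R(3)) - 1*372)) + t = 1/(729 + (2*(-1) - 1*372)) + I*√443 = 1/(729 + (-2 - 372)) + I*√443 = 1/(729 - 374) + I*√443 = 1/355 + I*√443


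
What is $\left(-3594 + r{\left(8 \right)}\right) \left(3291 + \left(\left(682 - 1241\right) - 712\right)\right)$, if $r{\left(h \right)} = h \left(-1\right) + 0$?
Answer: $-7276040$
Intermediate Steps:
$r{\left(h \right)} = - h$ ($r{\left(h \right)} = - h + 0 = - h$)
$\left(-3594 + r{\left(8 \right)}\right) \left(3291 + \left(\left(682 - 1241\right) - 712\right)\right) = \left(-3594 - 8\right) \left(3291 + \left(\left(682 - 1241\right) - 712\right)\right) = - 3602 \left(3291 - 1271\right) = \left(-3602\right) 2020 = -7276040$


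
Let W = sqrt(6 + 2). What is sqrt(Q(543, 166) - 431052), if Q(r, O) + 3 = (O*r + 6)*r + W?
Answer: sqrt(48517137 + 2*sqrt(2)) ≈ 6965.4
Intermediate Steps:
W = 2*sqrt(2) (W = sqrt(8) = 2*sqrt(2) ≈ 2.8284)
Q(r, O) = -3 + 2*sqrt(2) + r*(6 + O*r) (Q(r, O) = -3 + ((O*r + 6)*r + 2*sqrt(2)) = -3 + ((6 + O*r)*r + 2*sqrt(2)) = -3 + (r*(6 + O*r) + 2*sqrt(2)) = -3 + (2*sqrt(2) + r*(6 + O*r)) = -3 + 2*sqrt(2) + r*(6 + O*r))
sqrt(Q(543, 166) - 431052) = sqrt((-3 + 2*sqrt(2) + 6*543 + 166*543**2) - 431052) = sqrt((-3 + 2*sqrt(2) + 3258 + 166*294849) - 431052) = sqrt((-3 + 2*sqrt(2) + 3258 + 48944934) - 431052) = sqrt((48948189 + 2*sqrt(2)) - 431052) = sqrt(48517137 + 2*sqrt(2))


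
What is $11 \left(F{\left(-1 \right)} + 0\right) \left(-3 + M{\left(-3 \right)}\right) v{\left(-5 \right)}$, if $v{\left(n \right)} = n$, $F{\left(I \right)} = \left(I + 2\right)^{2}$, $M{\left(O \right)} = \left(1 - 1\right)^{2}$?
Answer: $165$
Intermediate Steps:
$M{\left(O \right)} = 0$ ($M{\left(O \right)} = 0^{2} = 0$)
$F{\left(I \right)} = \left(2 + I\right)^{2}$
$11 \left(F{\left(-1 \right)} + 0\right) \left(-3 + M{\left(-3 \right)}\right) v{\left(-5 \right)} = 11 \left(\left(2 - 1\right)^{2} + 0\right) \left(-3 + 0\right) \left(-5\right) = 11 \left(1^{2} + 0\right) \left(-3\right) \left(-5\right) = 11 \left(1 + 0\right) \left(-3\right) \left(-5\right) = 11 \cdot 1 \left(-3\right) \left(-5\right) = 11 \left(-3\right) \left(-5\right) = \left(-33\right) \left(-5\right) = 165$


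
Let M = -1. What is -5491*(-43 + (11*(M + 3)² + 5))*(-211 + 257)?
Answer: -1515516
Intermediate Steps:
-5491*(-43 + (11*(M + 3)² + 5))*(-211 + 257) = -5491*(-43 + (11*(-1 + 3)² + 5))*(-211 + 257) = -5491*(-43 + (11*2² + 5))*46 = -5491*(-43 + (11*4 + 5))*46 = -5491*(-43 + (44 + 5))*46 = -5491*(-43 + 49)*46 = -32946*46 = -5491*276 = -1515516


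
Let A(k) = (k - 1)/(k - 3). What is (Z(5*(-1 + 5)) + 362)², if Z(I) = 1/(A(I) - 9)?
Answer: 2351377081/17956 ≈ 1.3095e+5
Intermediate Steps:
A(k) = (-1 + k)/(-3 + k)
Z(I) = 1/(-9 + (-1 + I)/(-3 + I)) (Z(I) = 1/((-1 + I)/(-3 + I) - 9) = 1/(-9 + (-1 + I)/(-3 + I)))
(Z(5*(-1 + 5)) + 362)² = ((3 - 5*(-1 + 5))/(2*(-13 + 4*(5*(-1 + 5)))) + 362)² = ((3 - 5*4)/(2*(-13 + 4*(5*4))) + 362)² = ((3 - 1*20)/(2*(-13 + 4*20)) + 362)² = ((3 - 20)/(2*(-13 + 80)) + 362)² = ((½)*(-17)/67 + 362)² = ((½)*(1/67)*(-17) + 362)² = (-17/134 + 362)² = (48491/134)² = 2351377081/17956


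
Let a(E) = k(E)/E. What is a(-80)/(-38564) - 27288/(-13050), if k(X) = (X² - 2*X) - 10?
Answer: 468179067/223671200 ≈ 2.0932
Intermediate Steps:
k(X) = -10 + X² - 2*X
a(E) = (-10 + E² - 2*E)/E
a(-80)/(-38564) - 27288/(-13050) = (-2 - 80 - 10/(-80))/(-38564) - 27288/(-13050) = (-2 - 80 - 10*(-1/80))*(-1/38564) - 27288*(-1/13050) = (-2 - 80 + ⅛)*(-1/38564) + 1516/725 = -655/8*(-1/38564) + 1516/725 = 655/308512 + 1516/725 = 468179067/223671200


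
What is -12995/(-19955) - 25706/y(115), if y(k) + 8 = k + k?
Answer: -51007834/443001 ≈ -115.14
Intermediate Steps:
y(k) = -8 + 2*k (y(k) = -8 + (k + k) = -8 + 2*k)
-12995/(-19955) - 25706/y(115) = -12995/(-19955) - 25706/(-8 + 2*115) = -12995*(-1/19955) - 25706/(-8 + 230) = 2599/3991 - 25706/222 = 2599/3991 - 25706*1/222 = 2599/3991 - 12853/111 = -51007834/443001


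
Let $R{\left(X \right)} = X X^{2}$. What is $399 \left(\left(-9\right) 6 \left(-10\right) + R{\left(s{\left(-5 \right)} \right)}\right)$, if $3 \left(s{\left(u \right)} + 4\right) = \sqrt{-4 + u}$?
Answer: $194712 + 18753 i \approx 1.9471 \cdot 10^{5} + 18753.0 i$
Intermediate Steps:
$s{\left(u \right)} = -4 + \frac{\sqrt{-4 + u}}{3}$
$R{\left(X \right)} = X^{3}$
$399 \left(\left(-9\right) 6 \left(-10\right) + R{\left(s{\left(-5 \right)} \right)}\right) = 399 \left(\left(-9\right) 6 \left(-10\right) + \left(-4 + \frac{\sqrt{-4 - 5}}{3}\right)^{3}\right) = 399 \left(\left(-54\right) \left(-10\right) + \left(-4 + \frac{\sqrt{-9}}{3}\right)^{3}\right) = 399 \left(540 + \left(-4 + \frac{3 i}{3}\right)^{3}\right) = 399 \left(540 + \left(-4 + i\right)^{3}\right) = 215460 + 399 \left(-4 + i\right)^{3}$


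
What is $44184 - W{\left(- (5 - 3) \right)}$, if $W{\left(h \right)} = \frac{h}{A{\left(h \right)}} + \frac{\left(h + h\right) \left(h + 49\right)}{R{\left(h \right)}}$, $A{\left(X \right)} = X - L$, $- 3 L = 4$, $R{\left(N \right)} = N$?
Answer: $44087$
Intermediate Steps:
$L = - \frac{4}{3}$ ($L = \left(- \frac{1}{3}\right) 4 = - \frac{4}{3} \approx -1.3333$)
$A{\left(X \right)} = \frac{4}{3} + X$ ($A{\left(X \right)} = X - - \frac{4}{3} = X + \frac{4}{3} = \frac{4}{3} + X$)
$W{\left(h \right)} = 98 + 2 h + \frac{h}{\frac{4}{3} + h}$ ($W{\left(h \right)} = \frac{h}{\frac{4}{3} + h} + \frac{\left(h + h\right) \left(h + 49\right)}{h} = \frac{h}{\frac{4}{3} + h} + \frac{2 h \left(49 + h\right)}{h} = \frac{h}{\frac{4}{3} + h} + \left(98 + 2 h\right) = 98 + 2 h + \frac{h}{\frac{4}{3} + h}$)
$44184 - W{\left(- (5 - 3) \right)} = 44184 - \frac{392 + 6 \left(- (5 - 3)\right)^{2} + 305 \left(- (5 - 3)\right)}{4 + 3 \left(- (5 - 3)\right)} = 44184 - \frac{392 + 6 \left(\left(-1\right) 2\right)^{2} + 305 \left(\left(-1\right) 2\right)}{4 + 3 \left(\left(-1\right) 2\right)} = 44184 - \frac{392 + 6 \left(-2\right)^{2} + 305 \left(-2\right)}{4 + 3 \left(-2\right)} = 44184 - \frac{392 + 6 \cdot 4 - 610}{4 - 6} = 44184 - \frac{392 + 24 - 610}{-2} = 44184 - \left(- \frac{1}{2}\right) \left(-194\right) = 44184 - 97 = 44087$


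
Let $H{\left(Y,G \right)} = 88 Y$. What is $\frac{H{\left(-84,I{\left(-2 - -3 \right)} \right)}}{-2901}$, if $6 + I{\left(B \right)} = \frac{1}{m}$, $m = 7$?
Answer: $\frac{2464}{967} \approx 2.5481$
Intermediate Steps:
$I{\left(B \right)} = - \frac{41}{7}$ ($I{\left(B \right)} = -6 + \frac{1}{7} = - \frac{41}{7}$)
$\frac{H{\left(-84,I{\left(-2 - -3 \right)} \right)}}{-2901} = \frac{88 \left(-84\right)}{-2901} = \left(-7392\right) \left(- \frac{1}{2901}\right) = \frac{2464}{967}$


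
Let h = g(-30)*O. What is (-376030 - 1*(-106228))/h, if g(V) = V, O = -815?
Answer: -44967/4075 ≈ -11.035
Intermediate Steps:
h = 24450 (h = -30*(-815) = 24450)
(-376030 - 1*(-106228))/h = (-376030 - 1*(-106228))/24450 = (-376030 + 106228)*(1/24450) = -269802*1/24450 = -44967/4075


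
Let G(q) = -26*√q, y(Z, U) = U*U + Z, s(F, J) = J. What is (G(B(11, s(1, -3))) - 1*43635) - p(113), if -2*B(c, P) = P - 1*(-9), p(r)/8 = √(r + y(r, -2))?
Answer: -43635 - 8*√230 - 26*I*√3 ≈ -43756.0 - 45.033*I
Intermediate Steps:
y(Z, U) = Z + U² (y(Z, U) = U² + Z = Z + U²)
p(r) = 8*√(4 + 2*r) (p(r) = 8*√(r + (r + (-2)²)) = 8*√(r + (r + 4)) = 8*√(r + (4 + r)) = 8*√(4 + 2*r))
B(c, P) = -9/2 - P/2 (B(c, P) = -(P - 1*(-9))/2 = -(P + 9)/2 = -(9 + P)/2 = -9/2 - P/2)
(G(B(11, s(1, -3))) - 1*43635) - p(113) = (-26*√(-9/2 - ½*(-3)) - 1*43635) - 8*√(4 + 2*113) = (-26*√(-9/2 + 3/2) - 43635) - 8*√(4 + 226) = (-26*I*√3 - 43635) - 8*√230 = (-43635 - 26*I*√3) - 8*√230 = -43635 - 8*√230 - 26*I*√3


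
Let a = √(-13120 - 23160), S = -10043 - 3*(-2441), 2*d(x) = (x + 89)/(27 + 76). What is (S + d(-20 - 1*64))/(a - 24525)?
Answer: 2748345075/24782290486 + 112063*I*√9070/12391145243 ≈ 0.1109 + 0.0008613*I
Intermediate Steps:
d(x) = 89/206 + x/206 (d(x) = ((x + 89)/(27 + 76))/2 = ((89 + x)/103)/2 = ((89 + x)*(1/103))/2 = (89/103 + x/103)/2 = 89/206 + x/206)
S = -2720 (S = -10043 + 7323 = -2720)
a = 2*I*√9070 (a = √(-36280) = 2*I*√9070 ≈ 190.47*I)
(S + d(-20 - 1*64))/(a - 24525) = (-2720 + (89/206 + (-20 - 1*64)/206))/(2*I*√9070 - 24525) = (-2720 + (89/206 + (-20 - 64)/206))/(-24525 + 2*I*√9070) = (-2720 + (89/206 + (1/206)*(-84)))/(-24525 + 2*I*√9070) = (-2720 + (89/206 - 42/103))/(-24525 + 2*I*√9070) = (-2720 + 5/206)/(-24525 + 2*I*√9070) = -560315/(206*(-24525 + 2*I*√9070))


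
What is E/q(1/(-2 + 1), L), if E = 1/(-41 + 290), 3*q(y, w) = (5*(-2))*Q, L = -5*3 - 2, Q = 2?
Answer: -1/1660 ≈ -0.00060241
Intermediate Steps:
L = -17 (L = -15 - 2 = -17)
q(y, w) = -20/3 (q(y, w) = ((5*(-2))*2)/3 = (-10*2)/3 = (⅓)*(-20) = -20/3)
E = 1/249 ≈ 0.0040161
E/q(1/(-2 + 1), L) = (1/249)/(-20/3) = -3/20*1/249 = -1/1660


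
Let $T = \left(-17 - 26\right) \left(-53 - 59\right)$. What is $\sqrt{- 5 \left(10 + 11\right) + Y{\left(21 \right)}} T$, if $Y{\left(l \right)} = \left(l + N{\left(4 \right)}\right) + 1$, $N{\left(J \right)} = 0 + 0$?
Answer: $4816 i \sqrt{83} \approx 43876.0 i$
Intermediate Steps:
$N{\left(J \right)} = 0$
$Y{\left(l \right)} = 1 + l$ ($Y{\left(l \right)} = \left(l + 0\right) + 1 = l + 1 = 1 + l$)
$T = 4816$ ($T = \left(-43\right) \left(-112\right) = 4816$)
$\sqrt{- 5 \left(10 + 11\right) + Y{\left(21 \right)}} T = \sqrt{- 5 \left(10 + 11\right) + \left(1 + 21\right)} 4816 = \sqrt{\left(-5\right) 21 + 22} \cdot 4816 = \sqrt{-105 + 22} \cdot 4816 = \sqrt{-83} \cdot 4816 = i \sqrt{83} \cdot 4816 = 4816 i \sqrt{83}$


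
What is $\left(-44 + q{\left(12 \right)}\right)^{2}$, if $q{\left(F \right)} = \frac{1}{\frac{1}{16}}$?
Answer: $784$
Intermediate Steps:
$q{\left(F \right)} = 16$ ($q{\left(F \right)} = \frac{1}{\frac{1}{16}} = 16$)
$\left(-44 + q{\left(12 \right)}\right)^{2} = \left(-44 + 16\right)^{2} = \left(-28\right)^{2} = 784$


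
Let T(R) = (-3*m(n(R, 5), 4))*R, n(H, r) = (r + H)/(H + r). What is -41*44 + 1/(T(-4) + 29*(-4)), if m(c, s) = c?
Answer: -187617/104 ≈ -1804.0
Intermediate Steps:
n(H, r) = 1 (n(H, r) = (H + r)/(H + r) = 1)
T(R) = -3*R (T(R) = (-3*1)*R = -3*R)
-41*44 + 1/(T(-4) + 29*(-4)) = -41*44 + 1/(-3*(-4) + 29*(-4)) = -1804 + 1/(12 - 116) = -1804 + 1/(-104) = -1804 - 1/104 = -187617/104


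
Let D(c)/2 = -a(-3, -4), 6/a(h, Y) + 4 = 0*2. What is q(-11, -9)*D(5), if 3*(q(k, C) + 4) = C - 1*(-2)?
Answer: -19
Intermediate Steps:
a(h, Y) = -3/2 (a(h, Y) = 6/(-4 + 0*2) = 6/(-4 + 0) = 6/(-4) = 6*(-¼) = -3/2)
q(k, C) = -10/3 + C/3 (q(k, C) = -4 + (C - 1*(-2))/3 = -4 + (C + 2)/3 = -4 + (2 + C)/3 = -4 + (⅔ + C/3) = -10/3 + C/3)
D(c) = 3 (D(c) = 2*(-1*(-3/2)) = 2*(3/2) = 3)
q(-11, -9)*D(5) = (-10/3 + (⅓)*(-9))*3 = (-10/3 - 3)*3 = -19/3*3 = -19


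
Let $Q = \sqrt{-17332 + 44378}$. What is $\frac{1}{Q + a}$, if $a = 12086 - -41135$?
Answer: $\frac{53221}{2832447795} - \frac{\sqrt{27046}}{2832447795} \approx 1.8732 \cdot 10^{-5}$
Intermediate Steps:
$a = 53221$ ($a = 12086 + 41135 = 53221$)
$Q = \sqrt{27046} \approx 164.46$
$\frac{1}{Q + a} = \frac{1}{\sqrt{27046} + 53221} = \frac{1}{53221 + \sqrt{27046}}$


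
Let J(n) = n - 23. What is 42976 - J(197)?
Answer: 42802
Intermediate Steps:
J(n) = -23 + n
42976 - J(197) = 42976 - (-23 + 197) = 42976 - 1*174 = 42976 - 174 = 42802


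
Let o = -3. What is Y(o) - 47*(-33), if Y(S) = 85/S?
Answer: 4568/3 ≈ 1522.7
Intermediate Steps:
Y(o) - 47*(-33) = 85/(-3) - 47*(-33) = 85*(-⅓) - 1*(-1551) = -85/3 + 1551 = 4568/3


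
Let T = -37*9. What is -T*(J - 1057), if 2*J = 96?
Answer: -335997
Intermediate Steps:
J = 48 (J = (½)*96 = 48)
T = -333
-T*(J - 1057) = -(-333)*(48 - 1057) = -(-333)*(-1009) = -1*335997 = -335997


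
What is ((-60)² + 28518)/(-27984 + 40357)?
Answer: 32118/12373 ≈ 2.5958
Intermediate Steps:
((-60)² + 28518)/(-27984 + 40357) = (3600 + 28518)/12373 = 32118*(1/12373) = 32118/12373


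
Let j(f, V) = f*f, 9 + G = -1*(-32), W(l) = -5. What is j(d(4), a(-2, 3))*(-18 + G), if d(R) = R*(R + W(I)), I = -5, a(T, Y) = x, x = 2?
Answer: 80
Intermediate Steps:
a(T, Y) = 2
G = 23 (G = -9 - 1*(-32) = -9 + 32 = 23)
d(R) = R*(-5 + R) (d(R) = R*(R - 5) = R*(-5 + R))
j(f, V) = f²
j(d(4), a(-2, 3))*(-18 + G) = (4*(-5 + 4))²*(-18 + 23) = (4*(-1))²*5 = (-4)²*5 = 16*5 = 80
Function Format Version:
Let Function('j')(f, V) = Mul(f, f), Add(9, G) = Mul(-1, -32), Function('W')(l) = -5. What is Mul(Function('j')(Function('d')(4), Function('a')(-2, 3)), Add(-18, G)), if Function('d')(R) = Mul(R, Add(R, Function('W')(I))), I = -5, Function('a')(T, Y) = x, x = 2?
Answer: 80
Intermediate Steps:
Function('a')(T, Y) = 2
G = 23 (G = Add(-9, Mul(-1, -32)) = Add(-9, 32) = 23)
Function('d')(R) = Mul(R, Add(-5, R)) (Function('d')(R) = Mul(R, Add(R, -5)) = Mul(R, Add(-5, R)))
Function('j')(f, V) = Pow(f, 2)
Mul(Function('j')(Function('d')(4), Function('a')(-2, 3)), Add(-18, G)) = Mul(Pow(Mul(4, Add(-5, 4)), 2), Add(-18, 23)) = Mul(Pow(Mul(4, -1), 2), 5) = Mul(Pow(-4, 2), 5) = Mul(16, 5) = 80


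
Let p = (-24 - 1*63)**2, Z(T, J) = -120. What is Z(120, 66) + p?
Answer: 7449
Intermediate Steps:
p = 7569 (p = (-24 - 63)**2 = (-87)**2 = 7569)
Z(120, 66) + p = -120 + 7569 = 7449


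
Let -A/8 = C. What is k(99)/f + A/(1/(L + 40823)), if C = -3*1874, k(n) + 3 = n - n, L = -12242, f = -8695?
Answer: 11177066491923/8695 ≈ 1.2855e+9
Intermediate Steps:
k(n) = -3 (k(n) = -3 + (n - n) = -3 + 0 = -3)
C = -5622
A = 44976 (A = -8*(-5622) = 44976)
k(99)/f + A/(1/(L + 40823)) = -3/(-8695) + 44976/(1/(-12242 + 40823)) = -3*(-1/8695) + 44976/(1/28581) = 3/8695 + 44976/(1/28581) = 3/8695 + 44976*28581 = 3/8695 + 1285459056 = 11177066491923/8695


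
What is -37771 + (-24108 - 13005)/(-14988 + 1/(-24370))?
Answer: -13795238892721/365257561 ≈ -37769.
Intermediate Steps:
-37771 + (-24108 - 13005)/(-14988 + 1/(-24370)) = -37771 - 37113/(-14988 - 1/24370) = -37771 - 37113/(-365257561/24370) = -37771 - 37113*(-24370/365257561) = -37771 + 904443810/365257561 = -13795238892721/365257561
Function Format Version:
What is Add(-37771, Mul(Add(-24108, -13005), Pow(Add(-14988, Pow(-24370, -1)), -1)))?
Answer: Rational(-13795238892721, 365257561) ≈ -37769.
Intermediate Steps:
Add(-37771, Mul(Add(-24108, -13005), Pow(Add(-14988, Pow(-24370, -1)), -1))) = Add(-37771, Mul(-37113, Pow(Add(-14988, Rational(-1, 24370)), -1))) = Add(-37771, Mul(-37113, Pow(Rational(-365257561, 24370), -1))) = Add(-37771, Mul(-37113, Rational(-24370, 365257561))) = Add(-37771, Rational(904443810, 365257561)) = Rational(-13795238892721, 365257561)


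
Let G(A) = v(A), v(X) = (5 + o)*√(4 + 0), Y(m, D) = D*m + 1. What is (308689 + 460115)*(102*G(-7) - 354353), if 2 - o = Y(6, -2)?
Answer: -269604955524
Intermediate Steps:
Y(m, D) = 1 + D*m
o = 13 (o = 2 - (1 - 2*6) = 2 - (1 - 12) = 2 - 1*(-11) = 2 + 11 = 13)
v(X) = 36 (v(X) = (5 + 13)*√(4 + 0) = 18*√4 = 18*2 = 36)
G(A) = 36
(308689 + 460115)*(102*G(-7) - 354353) = (308689 + 460115)*(102*36 - 354353) = 768804*(3672 - 354353) = 768804*(-350681) = -269604955524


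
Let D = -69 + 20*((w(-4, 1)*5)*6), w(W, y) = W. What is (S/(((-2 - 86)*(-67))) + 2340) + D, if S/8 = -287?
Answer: -95360/737 ≈ -129.39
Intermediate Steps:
S = -2296 (S = 8*(-287) = -2296)
D = -2469 (D = -69 + 20*(-4*5*6) = -69 + 20*(-20*6) = -69 + 20*(-120) = -69 - 2400 = -2469)
(S/(((-2 - 86)*(-67))) + 2340) + D = (-2296*(-1/(67*(-2 - 86))) + 2340) - 2469 = (-2296/((-88*(-67))) + 2340) - 2469 = (-2296/5896 + 2340) - 2469 = (-2296*1/5896 + 2340) - 2469 = (-287/737 + 2340) - 2469 = 1724293/737 - 2469 = -95360/737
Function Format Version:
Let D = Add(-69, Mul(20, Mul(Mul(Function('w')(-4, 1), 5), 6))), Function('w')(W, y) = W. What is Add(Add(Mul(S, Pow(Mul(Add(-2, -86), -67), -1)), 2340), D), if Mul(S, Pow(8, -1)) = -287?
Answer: Rational(-95360, 737) ≈ -129.39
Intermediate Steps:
S = -2296 (S = Mul(8, -287) = -2296)
D = -2469 (D = Add(-69, Mul(20, Mul(Mul(-4, 5), 6))) = Add(-69, Mul(20, Mul(-20, 6))) = Add(-69, Mul(20, -120)) = Add(-69, -2400) = -2469)
Add(Add(Mul(S, Pow(Mul(Add(-2, -86), -67), -1)), 2340), D) = Add(Add(Mul(-2296, Pow(Mul(Add(-2, -86), -67), -1)), 2340), -2469) = Add(Add(Mul(-2296, Pow(Mul(-88, -67), -1)), 2340), -2469) = Add(Add(Mul(-2296, Pow(5896, -1)), 2340), -2469) = Add(Add(Mul(-2296, Rational(1, 5896)), 2340), -2469) = Add(Add(Rational(-287, 737), 2340), -2469) = Add(Rational(1724293, 737), -2469) = Rational(-95360, 737)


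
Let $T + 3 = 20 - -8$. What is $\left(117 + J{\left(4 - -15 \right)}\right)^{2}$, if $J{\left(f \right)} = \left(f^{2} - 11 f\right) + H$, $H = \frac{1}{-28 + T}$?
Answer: $\frac{649636}{9} \approx 72182.0$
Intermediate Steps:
$T = 25$ ($T = -3 + \left(20 - -8\right) = -3 + \left(20 + 8\right) = -3 + 28 = 25$)
$H = - \frac{1}{3}$ ($H = \frac{1}{-28 + 25} = \frac{1}{-3} = - \frac{1}{3} \approx -0.33333$)
$J{\left(f \right)} = - \frac{1}{3} + f^{2} - 11 f$ ($J{\left(f \right)} = \left(f^{2} - 11 f\right) - \frac{1}{3} = - \frac{1}{3} + f^{2} - 11 f$)
$\left(117 + J{\left(4 - -15 \right)}\right)^{2} = \left(117 - \left(\frac{1}{3} - \left(4 - -15\right)^{2} + 11 \left(4 - -15\right)\right)\right)^{2} = \left(117 - \left(\frac{1}{3} - \left(4 + 15\right)^{2} + 11 \left(4 + 15\right)\right)\right)^{2} = \left(117 - \left(\frac{628}{3} - 361\right)\right)^{2} = \left(117 - - \frac{455}{3}\right)^{2} = \left(117 + \frac{455}{3}\right)^{2} = \left(\frac{806}{3}\right)^{2} = \frac{649636}{9}$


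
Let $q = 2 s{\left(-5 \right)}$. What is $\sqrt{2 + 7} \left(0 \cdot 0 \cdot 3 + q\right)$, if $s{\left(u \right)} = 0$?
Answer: $0$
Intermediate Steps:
$q = 0$ ($q = 2 \cdot 0 = 0$)
$\sqrt{2 + 7} \left(0 \cdot 0 \cdot 3 + q\right) = \sqrt{2 + 7} \left(0 \cdot 0 \cdot 3 + 0\right) = \sqrt{9} \left(0 \cdot 3 + 0\right) = 3 \left(0 + 0\right) = 3 \cdot 0 = 0$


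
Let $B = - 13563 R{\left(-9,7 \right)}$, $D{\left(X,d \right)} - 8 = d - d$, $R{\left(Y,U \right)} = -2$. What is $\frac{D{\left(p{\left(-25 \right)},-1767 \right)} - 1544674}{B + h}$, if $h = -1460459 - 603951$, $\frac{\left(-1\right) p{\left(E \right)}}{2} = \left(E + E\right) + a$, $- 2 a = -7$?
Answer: $\frac{772333}{1018642} \approx 0.7582$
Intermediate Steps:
$a = \frac{7}{2}$ ($a = \left(- \frac{1}{2}\right) \left(-7\right) = \frac{7}{2} \approx 3.5$)
$p{\left(E \right)} = -7 - 4 E$ ($p{\left(E \right)} = - 2 \left(\left(E + E\right) + \frac{7}{2}\right) = - 2 \left(2 E + \frac{7}{2}\right) = - 2 \left(\frac{7}{2} + 2 E\right) = -7 - 4 E$)
$D{\left(X,d \right)} = 8$ ($D{\left(X,d \right)} = 8 + \left(d - d\right) = 8 + 0 = 8$)
$h = -2064410$ ($h = -1460459 - 603951 = -2064410$)
$B = 27126$ ($B = \left(-13563\right) \left(-2\right) = 27126$)
$\frac{D{\left(p{\left(-25 \right)},-1767 \right)} - 1544674}{B + h} = \frac{8 - 1544674}{27126 - 2064410} = - \frac{1544666}{-2037284} = \left(-1544666\right) \left(- \frac{1}{2037284}\right) = \frac{772333}{1018642}$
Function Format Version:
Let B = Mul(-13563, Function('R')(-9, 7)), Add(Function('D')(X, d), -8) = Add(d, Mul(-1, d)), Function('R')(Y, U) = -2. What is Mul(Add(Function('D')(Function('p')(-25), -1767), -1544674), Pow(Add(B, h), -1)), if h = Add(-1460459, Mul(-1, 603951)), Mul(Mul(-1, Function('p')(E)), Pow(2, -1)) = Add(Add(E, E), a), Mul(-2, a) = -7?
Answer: Rational(772333, 1018642) ≈ 0.75820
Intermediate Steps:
a = Rational(7, 2) (a = Mul(Rational(-1, 2), -7) = Rational(7, 2) ≈ 3.5000)
Function('p')(E) = Add(-7, Mul(-4, E)) (Function('p')(E) = Mul(-2, Add(Add(E, E), Rational(7, 2))) = Mul(-2, Add(Mul(2, E), Rational(7, 2))) = Mul(-2, Add(Rational(7, 2), Mul(2, E))) = Add(-7, Mul(-4, E)))
Function('D')(X, d) = 8 (Function('D')(X, d) = Add(8, Add(d, Mul(-1, d))) = Add(8, 0) = 8)
h = -2064410 (h = Add(-1460459, -603951) = -2064410)
B = 27126 (B = Mul(-13563, -2) = 27126)
Mul(Add(Function('D')(Function('p')(-25), -1767), -1544674), Pow(Add(B, h), -1)) = Mul(Add(8, -1544674), Pow(Add(27126, -2064410), -1)) = Mul(-1544666, Pow(-2037284, -1)) = Mul(-1544666, Rational(-1, 2037284)) = Rational(772333, 1018642)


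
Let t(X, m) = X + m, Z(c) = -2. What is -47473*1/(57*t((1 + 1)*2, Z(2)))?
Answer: -47473/114 ≈ -416.43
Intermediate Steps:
-47473*1/(57*t((1 + 1)*2, Z(2))) = -47473*1/(57*((1 + 1)*2 - 2)) = -47473*1/(57*(2*2 - 2)) = -47473*1/(57*(4 - 2)) = -47473/(57*2) = -47473/114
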